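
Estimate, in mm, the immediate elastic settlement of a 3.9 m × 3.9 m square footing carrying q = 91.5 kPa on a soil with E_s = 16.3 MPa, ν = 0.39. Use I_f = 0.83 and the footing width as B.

Immediate (elastic) settlement: S_e = q·B·(1−ν²)/E_s · I_f.
E_s = 16.3 MPa = 16300 kPa.
S_e = 91.5 × 3.9 × (1 − 0.39²) / 16300 × 0.83
    = 91.5 × 3.9 × 0.8479 / 16300 × 0.83
    = 0.01541 m = 15.41 mm

S_e ≈ 15.4 mm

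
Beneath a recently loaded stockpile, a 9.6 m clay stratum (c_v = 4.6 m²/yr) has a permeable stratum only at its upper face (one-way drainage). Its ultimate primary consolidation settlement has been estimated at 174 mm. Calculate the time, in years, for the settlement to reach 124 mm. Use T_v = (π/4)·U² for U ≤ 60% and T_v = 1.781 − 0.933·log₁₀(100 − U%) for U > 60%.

t ≈ 8.42 years

Drainage path length: H_d = H = 9.6 m (single drainage).
U = S(t)/S_ult = 124/174 = 0.7126.
U > 60%: T_v = 1.781 − 0.933·log₁₀(100 − 71.264) = 0.42029.
t = T_v·H_d²/c_v = 0.42029×9.6²/4.6 = 8.42 years.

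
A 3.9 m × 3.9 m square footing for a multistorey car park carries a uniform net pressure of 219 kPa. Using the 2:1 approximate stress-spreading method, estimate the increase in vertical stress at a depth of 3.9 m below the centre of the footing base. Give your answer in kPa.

By the 2:1 method the load spreads at 1 horizontal : 2 vertical, so at depth z the loaded area has grown by z in each plan dimension:
Δσ = qBL/((B+z)(L+z)) = 219×3.9×3.9/((3.9+3.9)(3.9+3.9)) = 54.75 kPa

Δσ_z ≈ 54.8 kPa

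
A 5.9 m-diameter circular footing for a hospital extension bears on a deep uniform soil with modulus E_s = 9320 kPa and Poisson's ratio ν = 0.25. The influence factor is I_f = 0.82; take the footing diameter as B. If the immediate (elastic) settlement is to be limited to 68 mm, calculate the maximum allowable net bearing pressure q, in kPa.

S_e = q·B·(1−ν²)/E_s · I_f  ⇒  q = S_e·E_s / (B·(1−ν²)·I_f).
q = 0.068 × 9320 / (5.9 × 0.9375 × 0.82) = 139.7 kPa

q ≈ 140 kPa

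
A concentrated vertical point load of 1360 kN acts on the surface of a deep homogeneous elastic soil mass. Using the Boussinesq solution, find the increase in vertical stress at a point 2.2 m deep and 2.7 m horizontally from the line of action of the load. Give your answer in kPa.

Boussinesq vertical stress below a point load on an elastic half-space:
Δσ_z = 3P/(2πz²) · [1 + (r/z)²]^(−5/2)
r/z = 2.7/2.2 = 1.2273; [1+(r/z)²]^(−5/2) = 0.10057.
Δσ_z = 3×1360/(2π×2.2²) × 0.10057 = 134.16 × 0.10057 = 13.49 kPa

Δσ_z ≈ 13.5 kPa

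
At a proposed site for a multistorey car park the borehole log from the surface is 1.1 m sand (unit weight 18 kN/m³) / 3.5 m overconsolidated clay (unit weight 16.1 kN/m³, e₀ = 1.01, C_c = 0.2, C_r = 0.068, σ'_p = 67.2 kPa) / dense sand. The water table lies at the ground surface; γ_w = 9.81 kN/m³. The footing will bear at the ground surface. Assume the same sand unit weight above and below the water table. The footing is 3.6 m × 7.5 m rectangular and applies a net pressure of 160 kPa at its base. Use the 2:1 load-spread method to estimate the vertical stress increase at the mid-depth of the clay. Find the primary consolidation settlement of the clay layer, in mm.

S_c ≈ 97.3 mm

Mid-depth of clay below the ground surface: z = 1.1 + 3.5/2 = 2.85 m.
Total vertical stress at mid-clay: σ_v = 18×1.1 + 16.1×1.75 = 47.975 kPa.
Pore pressure: u = 9.81×(2.85 − 0) = 27.959 kPa.
Initial effective stress: σ'_0 = σ_v − u = 47.975 − 27.959 = 20.016 kPa.
Stress increase at mid-clay by the 2:1 spreading method:
Δσ = qBL/((B+z)(L+z)) = 160×3.6×7.5/((3.6+2.85)(7.5+2.85)) = 64.712 kPa
Final effective stress: σ'_f = 20.016 + 64.712 = 84.728 kPa.
σ'_f = 84.728 > σ'_p = 67.2 kPa, so the stress path crosses the preconsolidation pressure — recompression up to σ'_p, then virgin compression beyond:
S_c = H/(1+e₀)·[C_r·log₁₀(σ'_p/σ'_0) + C_c·log₁₀(σ'_f/σ'_p)]
    = 3.5/2.01 × [0.068×log₁₀(67.2/20.016) + 0.2×log₁₀(84.728/67.2)]
    = 1.7413 × [0.035767 + 0.020132] = 0.09734 m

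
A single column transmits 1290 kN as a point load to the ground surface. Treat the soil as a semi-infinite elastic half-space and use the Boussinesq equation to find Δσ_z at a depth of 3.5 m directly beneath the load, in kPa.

Δσ_z ≈ 50.3 kPa

Boussinesq vertical stress below a point load on an elastic half-space:
Δσ_z = 3P/(2πz²) · [1 + (r/z)²]^(−5/2)
r/z = 0/3.5 = 0; [1+(r/z)²]^(−5/2) = 1.
Δσ_z = 3×1290/(2π×3.5²) × 1 = 50.28 × 1 = 50.28 kPa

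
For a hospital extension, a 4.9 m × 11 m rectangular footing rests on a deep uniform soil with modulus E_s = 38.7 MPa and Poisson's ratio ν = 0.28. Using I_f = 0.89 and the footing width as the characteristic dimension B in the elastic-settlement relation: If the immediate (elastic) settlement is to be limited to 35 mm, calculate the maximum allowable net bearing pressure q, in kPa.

q ≈ 337 kPa

E_s = 38.7 MPa = 38700 kPa.
S_e = q·B·(1−ν²)/E_s · I_f  ⇒  q = S_e·E_s / (B·(1−ν²)·I_f).
q = 0.035 × 38700 / (4.9 × 0.9216 × 0.89) = 337 kPa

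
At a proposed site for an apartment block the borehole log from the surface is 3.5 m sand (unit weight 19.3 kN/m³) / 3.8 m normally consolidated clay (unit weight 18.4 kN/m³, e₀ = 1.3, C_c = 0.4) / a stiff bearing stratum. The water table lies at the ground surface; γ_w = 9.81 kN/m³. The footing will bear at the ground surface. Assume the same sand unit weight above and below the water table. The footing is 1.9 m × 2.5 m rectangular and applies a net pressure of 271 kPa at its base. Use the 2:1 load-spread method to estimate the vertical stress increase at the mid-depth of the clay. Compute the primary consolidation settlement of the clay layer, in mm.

Mid-depth of clay below the ground surface: z = 3.5 + 3.8/2 = 5.4 m.
Total vertical stress at mid-clay: σ_v = 19.3×3.5 + 18.4×1.9 = 102.51 kPa.
Pore pressure: u = 9.81×(5.4 − 0) = 52.974 kPa.
Initial effective stress: σ'_0 = σ_v − u = 102.51 − 52.974 = 49.536 kPa.
Stress increase at mid-clay by the 2:1 spreading method:
Δσ = qBL/((B+z)(L+z)) = 271×1.9×2.5/((1.9+5.4)(2.5+5.4)) = 22.321 kPa
Final effective stress: σ'_f = σ'_0 + Δσ = 49.536 + 22.321 = 71.857 kPa.
Normally consolidated clay, so the full stress increment lies on the virgin compression line:
S_c = C_c·H/(1+e₀)·log₁₀(σ'_f/σ'_0) = 0.4×3.8/(1+1.3)×log₁₀(71.857/49.536)
    = 0.66087 × 0.16155 = 0.1068 m

S_c ≈ 107 mm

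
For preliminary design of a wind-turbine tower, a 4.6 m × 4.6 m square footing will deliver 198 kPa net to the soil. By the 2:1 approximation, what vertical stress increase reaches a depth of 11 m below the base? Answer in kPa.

By the 2:1 method the load spreads at 1 horizontal : 2 vertical, so at depth z the loaded area has grown by z in each plan dimension:
Δσ = qBL/((B+z)(L+z)) = 198×4.6×4.6/((4.6+11)(4.6+11)) = 17.216 kPa

Δσ_z ≈ 17.2 kPa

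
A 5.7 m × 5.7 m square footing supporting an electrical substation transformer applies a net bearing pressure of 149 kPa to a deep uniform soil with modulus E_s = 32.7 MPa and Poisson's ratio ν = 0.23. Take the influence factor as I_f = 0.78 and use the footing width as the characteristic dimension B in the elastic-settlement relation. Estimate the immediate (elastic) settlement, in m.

Immediate (elastic) settlement: S_e = q·B·(1−ν²)/E_s · I_f.
E_s = 32.7 MPa = 32700 kPa.
S_e = 149 × 5.7 × (1 − 0.23²) / 32700 × 0.78
    = 149 × 5.7 × 0.9471 / 32700 × 0.78
    = 0.01919 m

S_e ≈ 0.0192 m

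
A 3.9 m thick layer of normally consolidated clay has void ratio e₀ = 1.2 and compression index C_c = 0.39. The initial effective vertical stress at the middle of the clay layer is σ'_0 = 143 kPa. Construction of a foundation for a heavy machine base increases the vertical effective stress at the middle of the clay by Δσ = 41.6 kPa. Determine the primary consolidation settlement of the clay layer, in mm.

Final effective stress: σ'_f = σ'_0 + Δσ = 143 + 41.6 = 184.6 kPa.
Normally consolidated clay, so the full stress increment lies on the virgin compression line:
S_c = C_c·H/(1+e₀)·log₁₀(σ'_f/σ'_0) = 0.39×3.9/(1+1.2)×log₁₀(184.6/143)
    = 0.69136 × 0.1109 = 0.07667 m

S_c ≈ 76.7 mm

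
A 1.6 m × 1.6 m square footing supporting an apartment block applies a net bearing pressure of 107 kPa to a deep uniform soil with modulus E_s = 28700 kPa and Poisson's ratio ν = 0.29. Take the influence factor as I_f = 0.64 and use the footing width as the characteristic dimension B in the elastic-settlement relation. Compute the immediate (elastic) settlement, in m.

Immediate (elastic) settlement: S_e = q·B·(1−ν²)/E_s · I_f.
S_e = 107 × 1.6 × (1 − 0.29²) / 28700 × 0.64
    = 107 × 1.6 × 0.9159 / 28700 × 0.64
    = 0.003497 m

S_e ≈ 0.0035 m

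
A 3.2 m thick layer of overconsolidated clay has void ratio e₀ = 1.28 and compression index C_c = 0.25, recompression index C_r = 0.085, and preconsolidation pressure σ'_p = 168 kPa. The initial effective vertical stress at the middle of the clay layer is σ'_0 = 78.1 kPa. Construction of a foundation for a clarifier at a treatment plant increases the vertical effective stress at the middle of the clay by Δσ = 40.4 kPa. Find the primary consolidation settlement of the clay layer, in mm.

Final effective stress: σ'_f = 78.1 + 40.4 = 118.5 kPa.
σ'_f = 118.5 ≤ σ'_p = 168 kPa, so the clay remains overconsolidated and only the recompression index applies:
S_c = C_r·H/(1+e₀)·log₁₀(σ'_f/σ'_0) = 0.085×3.2/2.28×log₁₀(118.5/78.1)
    = 0.1193 × 0.18107 = 0.0216 m

S_c ≈ 21.6 mm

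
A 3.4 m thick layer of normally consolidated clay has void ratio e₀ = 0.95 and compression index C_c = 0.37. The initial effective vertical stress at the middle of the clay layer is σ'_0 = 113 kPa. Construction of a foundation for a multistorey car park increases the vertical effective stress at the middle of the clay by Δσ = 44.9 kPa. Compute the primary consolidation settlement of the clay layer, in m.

Final effective stress: σ'_f = σ'_0 + Δσ = 113 + 44.9 = 157.9 kPa.
Normally consolidated clay, so the full stress increment lies on the virgin compression line:
S_c = C_c·H/(1+e₀)·log₁₀(σ'_f/σ'_0) = 0.37×3.4/(1+0.95)×log₁₀(157.9/113)
    = 0.64513 × 0.1453 = 0.09374 m

S_c ≈ 0.0937 m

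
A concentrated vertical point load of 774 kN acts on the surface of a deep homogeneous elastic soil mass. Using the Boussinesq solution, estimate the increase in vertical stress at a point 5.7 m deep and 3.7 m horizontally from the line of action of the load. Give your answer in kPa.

Δσ_z ≈ 4.72 kPa

Boussinesq vertical stress below a point load on an elastic half-space:
Δσ_z = 3P/(2πz²) · [1 + (r/z)²]^(−5/2)
r/z = 3.7/5.7 = 0.64912; [1+(r/z)²]^(−5/2) = 0.41518.
Δσ_z = 3×774/(2π×5.7²) × 0.41518 = 11.375 × 0.41518 = 4.723 kPa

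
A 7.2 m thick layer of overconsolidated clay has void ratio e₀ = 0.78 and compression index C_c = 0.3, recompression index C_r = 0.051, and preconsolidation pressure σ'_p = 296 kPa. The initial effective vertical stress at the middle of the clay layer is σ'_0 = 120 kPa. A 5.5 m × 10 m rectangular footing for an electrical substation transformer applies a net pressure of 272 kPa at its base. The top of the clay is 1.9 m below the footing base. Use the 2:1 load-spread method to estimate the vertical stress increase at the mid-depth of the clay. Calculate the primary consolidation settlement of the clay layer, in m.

S_c ≈ 0.0492 m

Mid-depth of clay below the footing base: z = 1.9 + 7.2/2 = 5.5 m.
Stress increase at mid-clay by the 2:1 spreading method:
Δσ = qBL/((B+z)(L+z)) = 272×5.5×10/((5.5+5.5)(10+5.5)) = 87.742 kPa
Final effective stress: σ'_f = 120 + 87.742 = 207.74 kPa.
σ'_f = 207.74 ≤ σ'_p = 296 kPa, so the clay remains overconsolidated and only the recompression index applies:
S_c = C_r·H/(1+e₀)·log₁₀(σ'_f/σ'_0) = 0.051×7.2/1.78×log₁₀(207.74/120)
    = 0.20629 × 0.23834 = 0.04917 m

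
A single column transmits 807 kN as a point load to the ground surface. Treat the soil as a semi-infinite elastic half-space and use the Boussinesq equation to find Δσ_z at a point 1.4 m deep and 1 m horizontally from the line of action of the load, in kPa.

Δσ_z ≈ 70.1 kPa

Boussinesq vertical stress below a point load on an elastic half-space:
Δσ_z = 3P/(2πz²) · [1 + (r/z)²]^(−5/2)
r/z = 1/1.4 = 0.71429; [1+(r/z)²]^(−5/2) = 0.35679.
Δσ_z = 3×807/(2π×1.4²) × 0.35679 = 196.59 × 0.35679 = 70.14 kPa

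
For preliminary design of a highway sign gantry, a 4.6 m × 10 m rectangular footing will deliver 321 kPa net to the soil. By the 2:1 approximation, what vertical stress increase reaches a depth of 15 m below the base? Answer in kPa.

Δσ_z ≈ 30.1 kPa

By the 2:1 method the load spreads at 1 horizontal : 2 vertical, so at depth z the loaded area has grown by z in each plan dimension:
Δσ = qBL/((B+z)(L+z)) = 321×4.6×10/((4.6+15)(10+15)) = 30.135 kPa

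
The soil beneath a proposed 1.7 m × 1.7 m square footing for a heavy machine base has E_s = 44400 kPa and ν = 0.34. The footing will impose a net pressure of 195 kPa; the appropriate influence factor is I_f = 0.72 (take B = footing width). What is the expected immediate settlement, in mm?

S_e ≈ 4.75 mm

Immediate (elastic) settlement: S_e = q·B·(1−ν²)/E_s · I_f.
S_e = 195 × 1.7 × (1 − 0.34²) / 44400 × 0.72
    = 195 × 1.7 × 0.8844 / 44400 × 0.72
    = 0.004754 m = 4.754 mm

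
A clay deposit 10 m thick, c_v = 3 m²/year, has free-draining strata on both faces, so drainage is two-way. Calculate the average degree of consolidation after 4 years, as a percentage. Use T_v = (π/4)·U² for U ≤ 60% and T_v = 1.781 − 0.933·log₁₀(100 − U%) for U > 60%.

Drainage path length: H_d = H/2 = 5 m (double drainage).
T_v = c_v·t/H_d² = 3×4/5² = 0.48.
T_v = 0.48 corresponds to the U > 60% branch:
U = 1 − 10^((1.781 − T_v)/0.933)/100 = 0.752

U ≈ 75.2 %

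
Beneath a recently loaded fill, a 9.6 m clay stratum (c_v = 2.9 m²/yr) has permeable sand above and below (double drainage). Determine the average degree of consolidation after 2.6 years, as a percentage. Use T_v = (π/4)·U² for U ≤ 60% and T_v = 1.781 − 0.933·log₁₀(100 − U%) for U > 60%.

Drainage path length: H_d = H/2 = 4.8 m (double drainage).
T_v = c_v·t/H_d² = 2.9×2.6/4.8² = 0.32726.
T_v = 0.32726 corresponds to the U > 60% branch:
U = 1 − 10^((1.781 − T_v)/0.933)/100 = 0.6385

U ≈ 63.8 %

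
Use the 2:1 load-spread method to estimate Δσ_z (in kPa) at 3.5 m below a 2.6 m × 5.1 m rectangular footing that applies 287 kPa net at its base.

By the 2:1 method the load spreads at 1 horizontal : 2 vertical, so at depth z the loaded area has grown by z in each plan dimension:
Δσ = qBL/((B+z)(L+z)) = 287×2.6×5.1/((2.6+3.5)(5.1+3.5)) = 72.543 kPa

Δσ_z ≈ 72.5 kPa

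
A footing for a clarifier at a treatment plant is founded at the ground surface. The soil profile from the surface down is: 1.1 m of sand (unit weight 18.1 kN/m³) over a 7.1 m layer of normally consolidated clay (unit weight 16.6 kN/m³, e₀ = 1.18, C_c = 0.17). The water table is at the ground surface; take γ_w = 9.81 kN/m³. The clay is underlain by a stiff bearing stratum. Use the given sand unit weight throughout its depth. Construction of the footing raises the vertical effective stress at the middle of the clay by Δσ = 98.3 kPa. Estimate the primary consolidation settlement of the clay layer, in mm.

Mid-depth of clay below the ground surface: z = 1.1 + 7.1/2 = 4.65 m.
Total vertical stress at mid-clay: σ_v = 18.1×1.1 + 16.6×3.55 = 78.84 kPa.
Pore pressure: u = 9.81×(4.65 − 0) = 45.617 kPa.
Initial effective stress: σ'_0 = σ_v − u = 78.84 − 45.617 = 33.223 kPa.
Final effective stress: σ'_f = σ'_0 + Δσ = 33.223 + 98.3 = 131.52 kPa.
Normally consolidated clay, so the full stress increment lies on the virgin compression line:
S_c = C_c·H/(1+e₀)·log₁₀(σ'_f/σ'_0) = 0.17×7.1/(1+1.18)×log₁₀(131.52/33.223)
    = 0.55367 × 0.59755 = 0.3308 m

S_c ≈ 331 mm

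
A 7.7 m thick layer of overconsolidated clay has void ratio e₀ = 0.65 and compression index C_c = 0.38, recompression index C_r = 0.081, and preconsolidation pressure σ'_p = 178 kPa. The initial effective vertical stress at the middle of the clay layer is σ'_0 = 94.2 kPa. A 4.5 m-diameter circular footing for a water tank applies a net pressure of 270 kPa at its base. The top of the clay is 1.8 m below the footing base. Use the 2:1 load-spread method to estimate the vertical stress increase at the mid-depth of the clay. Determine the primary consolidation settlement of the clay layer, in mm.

Mid-depth of clay below the footing base: z = 1.8 + 7.7/2 = 5.65 m.
Stress increase at mid-clay by the 2:1 spreading method:
Δσ ≈ qD²/(D+z)² = 270×4.5²/(4.5+5.65)² = 53.071 kPa
Final effective stress: σ'_f = 94.2 + 53.071 = 147.27 kPa.
σ'_f = 147.27 ≤ σ'_p = 178 kPa, so the clay remains overconsolidated and only the recompression index applies:
S_c = C_r·H/(1+e₀)·log₁₀(σ'_f/σ'_0) = 0.081×7.7/1.65×log₁₀(147.27/94.2)
    = 0.378 × 0.19406 = 0.07336 m

S_c ≈ 73.4 mm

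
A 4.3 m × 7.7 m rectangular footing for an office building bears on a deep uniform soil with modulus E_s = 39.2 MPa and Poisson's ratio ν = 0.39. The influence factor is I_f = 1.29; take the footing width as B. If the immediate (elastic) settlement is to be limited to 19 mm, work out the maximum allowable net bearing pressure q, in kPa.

q ≈ 158 kPa

E_s = 39.2 MPa = 39200 kPa.
S_e = q·B·(1−ν²)/E_s · I_f  ⇒  q = S_e·E_s / (B·(1−ν²)·I_f).
q = 0.019 × 39200 / (4.3 × 0.8479 × 1.29) = 158.4 kPa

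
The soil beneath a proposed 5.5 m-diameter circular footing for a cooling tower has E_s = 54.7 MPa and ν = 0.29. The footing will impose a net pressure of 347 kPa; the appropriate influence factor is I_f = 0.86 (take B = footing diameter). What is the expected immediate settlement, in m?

S_e ≈ 0.0275 m

Immediate (elastic) settlement: S_e = q·B·(1−ν²)/E_s · I_f.
E_s = 54.7 MPa = 54700 kPa.
S_e = 347 × 5.5 × (1 − 0.29²) / 54700 × 0.86
    = 347 × 5.5 × 0.9159 / 54700 × 0.86
    = 0.02748 m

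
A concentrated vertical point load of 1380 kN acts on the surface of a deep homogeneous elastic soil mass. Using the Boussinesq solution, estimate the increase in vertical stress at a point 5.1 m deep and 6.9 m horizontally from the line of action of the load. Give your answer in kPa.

Boussinesq vertical stress below a point load on an elastic half-space:
Δσ_z = 3P/(2πz²) · [1 + (r/z)²]^(−5/2)
r/z = 6.9/5.1 = 1.3529; [1+(r/z)²]^(−5/2) = 0.074193.
Δσ_z = 3×1380/(2π×5.1²) × 0.074193 = 25.333 × 0.074193 = 1.88 kPa

Δσ_z ≈ 1.88 kPa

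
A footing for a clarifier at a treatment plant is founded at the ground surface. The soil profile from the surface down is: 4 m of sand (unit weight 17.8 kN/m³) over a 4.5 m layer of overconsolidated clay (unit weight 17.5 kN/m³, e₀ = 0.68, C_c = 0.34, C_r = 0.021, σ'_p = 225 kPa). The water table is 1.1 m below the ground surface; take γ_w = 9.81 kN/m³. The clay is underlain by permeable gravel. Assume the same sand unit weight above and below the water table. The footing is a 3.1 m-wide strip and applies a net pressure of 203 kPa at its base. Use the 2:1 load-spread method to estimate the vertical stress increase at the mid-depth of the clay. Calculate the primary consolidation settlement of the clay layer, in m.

S_c ≈ 0.0184 m

Mid-depth of clay below the ground surface: z = 4 + 4.5/2 = 6.25 m.
Total vertical stress at mid-clay: σ_v = 17.8×4 + 17.5×2.25 = 110.58 kPa.
Pore pressure: u = 9.81×(6.25 − 1.1) = 50.522 kPa.
Initial effective stress: σ'_0 = σ_v − u = 110.58 − 50.522 = 60.058 kPa.
Stress increase at mid-clay by the 2:1 spreading method:
Δσ = qB/(B+z) = 203×3.1/(3.1+6.25) = 67.305 kPa
Final effective stress: σ'_f = 60.058 + 67.305 = 127.36 kPa.
σ'_f = 127.36 ≤ σ'_p = 225 kPa, so the clay remains overconsolidated and only the recompression index applies:
S_c = C_r·H/(1+e₀)·log₁₀(σ'_f/σ'_0) = 0.021×4.5/1.68×log₁₀(127.36/60.058)
    = 0.056251 × 0.32646 = 0.01836 m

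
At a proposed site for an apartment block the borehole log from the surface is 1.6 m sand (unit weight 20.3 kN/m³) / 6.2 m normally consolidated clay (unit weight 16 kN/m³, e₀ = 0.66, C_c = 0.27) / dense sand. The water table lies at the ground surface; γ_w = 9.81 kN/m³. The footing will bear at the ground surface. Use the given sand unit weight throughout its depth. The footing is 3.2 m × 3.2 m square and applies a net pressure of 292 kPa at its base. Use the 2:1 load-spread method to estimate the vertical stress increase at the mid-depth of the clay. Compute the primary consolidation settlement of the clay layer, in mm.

Mid-depth of clay below the ground surface: z = 1.6 + 6.2/2 = 4.7 m.
Total vertical stress at mid-clay: σ_v = 20.3×1.6 + 16×3.1 = 82.08 kPa.
Pore pressure: u = 9.81×(4.7 − 0) = 46.107 kPa.
Initial effective stress: σ'_0 = σ_v − u = 82.08 − 46.107 = 35.973 kPa.
Stress increase at mid-clay by the 2:1 spreading method:
Δσ = qBL/((B+z)(L+z)) = 292×3.2×3.2/((3.2+4.7)(3.2+4.7)) = 47.91 kPa
Final effective stress: σ'_f = σ'_0 + Δσ = 35.973 + 47.91 = 83.883 kPa.
Normally consolidated clay, so the full stress increment lies on the virgin compression line:
S_c = C_c·H/(1+e₀)·log₁₀(σ'_f/σ'_0) = 0.27×6.2/(1+0.66)×log₁₀(83.883/35.973)
    = 1.0084 × 0.3677 = 0.3708 m

S_c ≈ 371 mm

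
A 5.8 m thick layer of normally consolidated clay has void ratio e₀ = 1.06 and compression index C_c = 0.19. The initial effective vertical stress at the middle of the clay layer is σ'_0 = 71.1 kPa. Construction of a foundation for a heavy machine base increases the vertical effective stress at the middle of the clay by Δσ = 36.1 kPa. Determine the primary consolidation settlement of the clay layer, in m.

Final effective stress: σ'_f = σ'_0 + Δσ = 71.1 + 36.1 = 107.2 kPa.
Normally consolidated clay, so the full stress increment lies on the virgin compression line:
S_c = C_c·H/(1+e₀)·log₁₀(σ'_f/σ'_0) = 0.19×5.8/(1+1.06)×log₁₀(107.2/71.1)
    = 0.53495 × 0.17833 = 0.0954 m

S_c ≈ 0.0954 m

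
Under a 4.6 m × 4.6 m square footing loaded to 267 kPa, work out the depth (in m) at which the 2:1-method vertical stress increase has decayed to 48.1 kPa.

z ≈ 6.24 m

2:1 spreading — at depth z the loaded area has grown by z in each plan dimension:
qB²/(B+z)² = Δσ_z ⇒ z = B(√(q/Δσ_z) − 1) = 4.6×(√(267/48.1) − 1) = 6.238 m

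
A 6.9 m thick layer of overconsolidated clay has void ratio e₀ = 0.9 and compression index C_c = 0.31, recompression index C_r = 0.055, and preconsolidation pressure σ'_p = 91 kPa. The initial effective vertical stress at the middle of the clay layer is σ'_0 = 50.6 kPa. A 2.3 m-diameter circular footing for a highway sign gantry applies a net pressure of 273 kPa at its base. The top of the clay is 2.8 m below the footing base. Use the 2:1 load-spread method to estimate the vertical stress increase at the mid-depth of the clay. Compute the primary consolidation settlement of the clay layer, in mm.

Mid-depth of clay below the footing base: z = 2.8 + 6.9/2 = 6.25 m.
Stress increase at mid-clay by the 2:1 spreading method:
Δσ ≈ qD²/(D+z)² = 273×2.3²/(2.3+6.25)² = 19.755 kPa
Final effective stress: σ'_f = 50.6 + 19.755 = 70.355 kPa.
σ'_f = 70.355 ≤ σ'_p = 91 kPa, so the clay remains overconsolidated and only the recompression index applies:
S_c = C_r·H/(1+e₀)·log₁₀(σ'_f/σ'_0) = 0.055×6.9/1.9×log₁₀(70.355/50.6)
    = 0.19974 × 0.14314 = 0.02859 m

S_c ≈ 28.6 mm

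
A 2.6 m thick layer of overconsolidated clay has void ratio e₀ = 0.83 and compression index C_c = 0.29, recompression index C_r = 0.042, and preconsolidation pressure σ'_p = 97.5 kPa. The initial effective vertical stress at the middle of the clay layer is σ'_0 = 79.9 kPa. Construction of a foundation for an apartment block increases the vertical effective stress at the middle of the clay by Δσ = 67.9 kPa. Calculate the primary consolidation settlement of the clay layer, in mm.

S_c ≈ 79.6 mm

Final effective stress: σ'_f = 79.9 + 67.9 = 147.8 kPa.
σ'_f = 147.8 > σ'_p = 97.5 kPa, so the stress path crosses the preconsolidation pressure — recompression up to σ'_p, then virgin compression beyond:
S_c = H/(1+e₀)·[C_r·log₁₀(σ'_p/σ'_0) + C_c·log₁₀(σ'_f/σ'_p)]
    = 2.6/1.83 × [0.042×log₁₀(97.5/79.9) + 0.29×log₁₀(147.8/97.5)]
    = 1.4208 × [0.0036312 + 0.052394] = 0.0796 m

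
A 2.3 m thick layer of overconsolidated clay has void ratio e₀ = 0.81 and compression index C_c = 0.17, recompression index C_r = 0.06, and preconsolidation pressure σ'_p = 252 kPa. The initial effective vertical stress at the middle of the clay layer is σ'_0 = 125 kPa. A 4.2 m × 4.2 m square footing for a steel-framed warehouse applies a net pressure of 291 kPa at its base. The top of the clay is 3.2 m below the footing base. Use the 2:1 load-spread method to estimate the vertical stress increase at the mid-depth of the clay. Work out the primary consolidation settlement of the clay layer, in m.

Mid-depth of clay below the footing base: z = 3.2 + 2.3/2 = 4.35 m.
Stress increase at mid-clay by the 2:1 spreading method:
Δσ = qBL/((B+z)(L+z)) = 291×4.2×4.2/((4.2+4.35)(4.2+4.35)) = 70.22 kPa
Final effective stress: σ'_f = 125 + 70.22 = 195.22 kPa.
σ'_f = 195.22 ≤ σ'_p = 252 kPa, so the clay remains overconsolidated and only the recompression index applies:
S_c = C_r·H/(1+e₀)·log₁₀(σ'_f/σ'_0) = 0.06×2.3/1.81×log₁₀(195.22/125)
    = 0.076242 × 0.19361 = 0.01476 m

S_c ≈ 0.0148 m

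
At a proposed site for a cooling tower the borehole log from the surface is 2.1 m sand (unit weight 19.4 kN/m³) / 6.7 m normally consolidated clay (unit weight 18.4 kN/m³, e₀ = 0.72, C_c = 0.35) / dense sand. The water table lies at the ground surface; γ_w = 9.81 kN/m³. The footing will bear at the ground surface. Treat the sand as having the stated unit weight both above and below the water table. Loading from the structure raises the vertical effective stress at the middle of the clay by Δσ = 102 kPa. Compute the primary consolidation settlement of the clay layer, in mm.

Mid-depth of clay below the ground surface: z = 2.1 + 6.7/2 = 5.45 m.
Total vertical stress at mid-clay: σ_v = 19.4×2.1 + 18.4×3.35 = 102.38 kPa.
Pore pressure: u = 9.81×(5.45 − 0) = 53.465 kPa.
Initial effective stress: σ'_0 = σ_v − u = 102.38 − 53.465 = 48.915 kPa.
Final effective stress: σ'_f = σ'_0 + Δσ = 48.915 + 102 = 150.91 kPa.
Normally consolidated clay, so the full stress increment lies on the virgin compression line:
S_c = C_c·H/(1+e₀)·log₁₀(σ'_f/σ'_0) = 0.35×6.7/(1+0.72)×log₁₀(150.91/48.915)
    = 1.3634 × 0.48928 = 0.6671 m

S_c ≈ 667 mm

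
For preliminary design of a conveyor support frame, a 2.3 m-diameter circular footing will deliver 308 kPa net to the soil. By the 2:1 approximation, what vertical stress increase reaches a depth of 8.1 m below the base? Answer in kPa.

Δσ_z ≈ 15.1 kPa

By the 2:1 method the load spreads at 1 horizontal : 2 vertical, so at depth z the loaded area has grown by z in each plan dimension:
Δσ ≈ qD²/(D+z)² = 308×2.3²/(2.3+8.1)² = 15.064 kPa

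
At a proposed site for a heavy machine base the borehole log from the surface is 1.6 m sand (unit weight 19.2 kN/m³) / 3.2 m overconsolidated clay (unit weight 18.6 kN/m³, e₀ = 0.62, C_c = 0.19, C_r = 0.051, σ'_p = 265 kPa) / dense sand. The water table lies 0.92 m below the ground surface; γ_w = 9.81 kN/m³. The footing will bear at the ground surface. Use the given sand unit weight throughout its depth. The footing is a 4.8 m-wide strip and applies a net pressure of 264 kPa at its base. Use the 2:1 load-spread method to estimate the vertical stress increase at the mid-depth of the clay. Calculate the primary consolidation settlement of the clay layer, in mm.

Mid-depth of clay below the ground surface: z = 1.6 + 3.2/2 = 3.2 m.
Total vertical stress at mid-clay: σ_v = 19.2×1.6 + 18.6×1.6 = 60.48 kPa.
Pore pressure: u = 9.81×(3.2 − 0.92) = 22.367 kPa.
Initial effective stress: σ'_0 = σ_v − u = 60.48 − 22.367 = 38.113 kPa.
Stress increase at mid-clay by the 2:1 spreading method:
Δσ = qB/(B+z) = 264×4.8/(4.8+3.2) = 158.4 kPa
Final effective stress: σ'_f = 38.113 + 158.4 = 196.51 kPa.
σ'_f = 196.51 ≤ σ'_p = 265 kPa, so the clay remains overconsolidated and only the recompression index applies:
S_c = C_r·H/(1+e₀)·log₁₀(σ'_f/σ'_0) = 0.051×3.2/1.62×log₁₀(196.51/38.113)
    = 0.10074 × 0.71231 = 0.07176 m

S_c ≈ 71.8 mm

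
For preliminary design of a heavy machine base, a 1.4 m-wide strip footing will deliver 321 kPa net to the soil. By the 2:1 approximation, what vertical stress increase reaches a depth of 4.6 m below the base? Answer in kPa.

By the 2:1 method the load spreads at 1 horizontal : 2 vertical, so at depth z the loaded area has grown by z in each plan dimension:
Δσ = qB/(B+z) = 321×1.4/(1.4+4.6) = 74.9 kPa

Δσ_z ≈ 74.9 kPa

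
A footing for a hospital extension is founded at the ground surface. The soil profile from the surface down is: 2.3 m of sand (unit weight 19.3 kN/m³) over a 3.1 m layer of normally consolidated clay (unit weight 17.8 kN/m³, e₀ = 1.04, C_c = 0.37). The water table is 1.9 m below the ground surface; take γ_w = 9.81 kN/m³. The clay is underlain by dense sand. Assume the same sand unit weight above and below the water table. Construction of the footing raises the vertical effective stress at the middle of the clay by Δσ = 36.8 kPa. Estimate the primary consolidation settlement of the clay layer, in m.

S_c ≈ 0.129 m

Mid-depth of clay below the ground surface: z = 2.3 + 3.1/2 = 3.85 m.
Total vertical stress at mid-clay: σ_v = 19.3×2.3 + 17.8×1.55 = 71.98 kPa.
Pore pressure: u = 9.81×(3.85 − 1.9) = 19.13 kPa.
Initial effective stress: σ'_0 = σ_v − u = 71.98 − 19.13 = 52.85 kPa.
Final effective stress: σ'_f = σ'_0 + Δσ = 52.85 + 36.8 = 89.65 kPa.
Normally consolidated clay, so the full stress increment lies on the virgin compression line:
S_c = C_c·H/(1+e₀)·log₁₀(σ'_f/σ'_0) = 0.37×3.1/(1+1.04)×log₁₀(89.65/52.85)
    = 0.56225 × 0.22951 = 0.129 m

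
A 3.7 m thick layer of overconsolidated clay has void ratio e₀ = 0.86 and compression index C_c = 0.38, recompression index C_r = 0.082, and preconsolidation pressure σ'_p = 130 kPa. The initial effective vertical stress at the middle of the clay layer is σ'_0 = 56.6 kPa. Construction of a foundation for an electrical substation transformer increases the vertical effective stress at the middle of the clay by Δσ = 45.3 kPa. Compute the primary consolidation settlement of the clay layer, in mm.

S_c ≈ 41.7 mm

Final effective stress: σ'_f = 56.6 + 45.3 = 101.9 kPa.
σ'_f = 101.9 ≤ σ'_p = 130 kPa, so the clay remains overconsolidated and only the recompression index applies:
S_c = C_r·H/(1+e₀)·log₁₀(σ'_f/σ'_0) = 0.082×3.7/1.86×log₁₀(101.9/56.6)
    = 0.16311 × 0.25536 = 0.04165 m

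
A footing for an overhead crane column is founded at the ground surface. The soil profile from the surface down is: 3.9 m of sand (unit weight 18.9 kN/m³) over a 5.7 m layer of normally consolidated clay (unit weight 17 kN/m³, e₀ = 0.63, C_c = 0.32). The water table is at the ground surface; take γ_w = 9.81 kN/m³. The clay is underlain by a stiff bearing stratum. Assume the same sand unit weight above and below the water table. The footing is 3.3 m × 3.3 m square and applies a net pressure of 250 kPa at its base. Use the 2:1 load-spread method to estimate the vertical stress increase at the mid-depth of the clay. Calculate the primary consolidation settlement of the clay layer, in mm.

S_c ≈ 191 mm

Mid-depth of clay below the ground surface: z = 3.9 + 5.7/2 = 6.75 m.
Total vertical stress at mid-clay: σ_v = 18.9×3.9 + 17×2.85 = 122.16 kPa.
Pore pressure: u = 9.81×(6.75 − 0) = 66.218 kPa.
Initial effective stress: σ'_0 = σ_v − u = 122.16 − 66.218 = 55.942 kPa.
Stress increase at mid-clay by the 2:1 spreading method:
Δσ = qBL/((B+z)(L+z)) = 250×3.3×3.3/((3.3+6.75)(3.3+6.75)) = 26.955 kPa
Final effective stress: σ'_f = σ'_0 + Δσ = 55.942 + 26.955 = 82.897 kPa.
Normally consolidated clay, so the full stress increment lies on the virgin compression line:
S_c = C_c·H/(1+e₀)·log₁₀(σ'_f/σ'_0) = 0.32×5.7/(1+0.63)×log₁₀(82.897/55.942)
    = 1.119 × 0.1708 = 0.1911 m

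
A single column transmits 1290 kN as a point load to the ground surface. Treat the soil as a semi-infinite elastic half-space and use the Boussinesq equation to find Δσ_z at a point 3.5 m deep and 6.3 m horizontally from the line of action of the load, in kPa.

Boussinesq vertical stress below a point load on an elastic half-space:
Δσ_z = 3P/(2πz²) · [1 + (r/z)²]^(−5/2)
r/z = 6.3/3.5 = 1.8; [1+(r/z)²]^(−5/2) = 0.027014.
Δσ_z = 3×1290/(2π×3.5²) × 0.027014 = 50.28 × 0.027014 = 1.358 kPa

Δσ_z ≈ 1.36 kPa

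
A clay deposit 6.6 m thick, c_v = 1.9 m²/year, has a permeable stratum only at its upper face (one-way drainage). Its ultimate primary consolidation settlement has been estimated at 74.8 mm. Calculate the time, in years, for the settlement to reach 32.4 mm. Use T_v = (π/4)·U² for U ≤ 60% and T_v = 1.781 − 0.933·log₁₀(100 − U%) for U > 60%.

Drainage path length: H_d = H = 6.6 m (single drainage).
U = S(t)/S_ult = 32.4/74.8 = 0.4332.
U ≤ 60%: T_v = (π/4)·U² = (π/4)×0.43316² = 0.14736.
t = T_v·H_d²/c_v = 0.14736×6.6²/1.9 = 3.378 years.

t ≈ 3.38 years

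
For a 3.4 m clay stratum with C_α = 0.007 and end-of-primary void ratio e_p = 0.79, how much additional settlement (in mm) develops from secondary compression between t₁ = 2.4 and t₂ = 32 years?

S_s ≈ 15 mm

Secondary compression: S_s = C_α·H/(1+e_p)·log₁₀(t₂/t₁)
S_s = 0.007×3.4/(1+0.79)×log₁₀(32/2.4)
    = 0.0133 × 1.125 = 0.01496 m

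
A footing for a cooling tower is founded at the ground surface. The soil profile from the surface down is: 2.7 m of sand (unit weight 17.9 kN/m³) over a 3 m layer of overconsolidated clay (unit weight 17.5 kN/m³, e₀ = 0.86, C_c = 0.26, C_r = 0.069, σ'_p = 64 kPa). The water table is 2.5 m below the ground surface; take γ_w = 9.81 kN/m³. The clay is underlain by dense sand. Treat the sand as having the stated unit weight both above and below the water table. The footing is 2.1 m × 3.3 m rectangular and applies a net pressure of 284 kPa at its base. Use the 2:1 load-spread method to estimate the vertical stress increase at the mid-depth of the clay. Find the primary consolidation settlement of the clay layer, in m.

S_c ≈ 0.0853 m

Mid-depth of clay below the ground surface: z = 2.7 + 3/2 = 4.2 m.
Total vertical stress at mid-clay: σ_v = 17.9×2.7 + 17.5×1.5 = 74.58 kPa.
Pore pressure: u = 9.81×(4.2 − 2.5) = 16.677 kPa.
Initial effective stress: σ'_0 = σ_v − u = 74.58 − 16.677 = 57.903 kPa.
Stress increase at mid-clay by the 2:1 spreading method:
Δσ = qBL/((B+z)(L+z)) = 284×2.1×3.3/((2.1+4.2)(3.3+4.2)) = 41.653 kPa
Final effective stress: σ'_f = 57.903 + 41.653 = 99.556 kPa.
σ'_f = 99.556 > σ'_p = 64 kPa, so the stress path crosses the preconsolidation pressure — recompression up to σ'_p, then virgin compression beyond:
S_c = H/(1+e₀)·[C_r·log₁₀(σ'_p/σ'_0) + C_c·log₁₀(σ'_f/σ'_p)]
    = 3/1.86 × [0.069×log₁₀(64/57.903) + 0.26×log₁₀(99.556/64)]
    = 1.6129 × [0.003 + 0.049891] = 0.08531 m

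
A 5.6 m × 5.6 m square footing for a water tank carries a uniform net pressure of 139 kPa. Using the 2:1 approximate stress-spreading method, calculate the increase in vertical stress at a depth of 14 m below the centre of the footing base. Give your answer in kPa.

By the 2:1 method the load spreads at 1 horizontal : 2 vertical, so at depth z the loaded area has grown by z in each plan dimension:
Δσ = qBL/((B+z)(L+z)) = 139×5.6×5.6/((5.6+14)(5.6+14)) = 11.347 kPa

Δσ_z ≈ 11.3 kPa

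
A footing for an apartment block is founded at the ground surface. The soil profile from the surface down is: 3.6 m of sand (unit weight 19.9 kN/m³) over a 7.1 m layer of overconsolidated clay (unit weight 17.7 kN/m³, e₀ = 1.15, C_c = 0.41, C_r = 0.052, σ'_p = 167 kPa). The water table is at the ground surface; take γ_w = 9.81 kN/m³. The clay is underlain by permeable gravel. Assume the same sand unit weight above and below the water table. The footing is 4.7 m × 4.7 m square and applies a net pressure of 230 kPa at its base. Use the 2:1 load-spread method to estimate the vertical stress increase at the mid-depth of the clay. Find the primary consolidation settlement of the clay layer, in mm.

Mid-depth of clay below the ground surface: z = 3.6 + 7.1/2 = 7.15 m.
Total vertical stress at mid-clay: σ_v = 19.9×3.6 + 17.7×3.55 = 134.47 kPa.
Pore pressure: u = 9.81×(7.15 − 0) = 70.142 kPa.
Initial effective stress: σ'_0 = σ_v − u = 134.47 − 70.142 = 64.328 kPa.
Stress increase at mid-clay by the 2:1 spreading method:
Δσ = qBL/((B+z)(L+z)) = 230×4.7×4.7/((4.7+7.15)(4.7+7.15)) = 36.182 kPa
Final effective stress: σ'_f = 64.328 + 36.182 = 100.51 kPa.
σ'_f = 100.51 ≤ σ'_p = 167 kPa, so the clay remains overconsolidated and only the recompression index applies:
S_c = C_r·H/(1+e₀)·log₁₀(σ'_f/σ'_0) = 0.052×7.1/2.15×log₁₀(100.51/64.328)
    = 0.17172 × 0.19381 = 0.03328 m

S_c ≈ 33.3 mm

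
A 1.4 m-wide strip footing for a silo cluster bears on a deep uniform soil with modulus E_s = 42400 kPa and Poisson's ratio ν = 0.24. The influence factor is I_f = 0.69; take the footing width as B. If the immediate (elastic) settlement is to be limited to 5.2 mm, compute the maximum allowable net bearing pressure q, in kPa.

q ≈ 242 kPa

S_e = q·B·(1−ν²)/E_s · I_f  ⇒  q = S_e·E_s / (B·(1−ν²)·I_f).
q = 0.0052 × 42400 / (1.4 × 0.9424 × 0.69) = 242.2 kPa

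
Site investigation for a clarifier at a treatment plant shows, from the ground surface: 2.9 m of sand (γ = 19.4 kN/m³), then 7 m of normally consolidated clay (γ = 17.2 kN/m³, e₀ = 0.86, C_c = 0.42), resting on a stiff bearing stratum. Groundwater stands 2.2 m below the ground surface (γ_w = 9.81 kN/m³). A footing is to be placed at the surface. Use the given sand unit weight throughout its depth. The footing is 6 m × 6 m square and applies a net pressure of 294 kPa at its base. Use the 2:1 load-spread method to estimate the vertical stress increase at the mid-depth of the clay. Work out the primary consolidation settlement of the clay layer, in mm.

S_c ≈ 446 mm

Mid-depth of clay below the ground surface: z = 2.9 + 7/2 = 6.4 m.
Total vertical stress at mid-clay: σ_v = 19.4×2.9 + 17.2×3.5 = 116.46 kPa.
Pore pressure: u = 9.81×(6.4 − 2.2) = 41.202 kPa.
Initial effective stress: σ'_0 = σ_v − u = 116.46 − 41.202 = 75.258 kPa.
Stress increase at mid-clay by the 2:1 spreading method:
Δσ = qBL/((B+z)(L+z)) = 294×6×6/((6+6.4)(6+6.4)) = 68.835 kPa
Final effective stress: σ'_f = σ'_0 + Δσ = 75.258 + 68.835 = 144.09 kPa.
Normally consolidated clay, so the full stress increment lies on the virgin compression line:
S_c = C_c·H/(1+e₀)·log₁₀(σ'_f/σ'_0) = 0.42×7/(1+0.86)×log₁₀(144.09/75.258)
    = 1.5806 × 0.28208 = 0.4459 m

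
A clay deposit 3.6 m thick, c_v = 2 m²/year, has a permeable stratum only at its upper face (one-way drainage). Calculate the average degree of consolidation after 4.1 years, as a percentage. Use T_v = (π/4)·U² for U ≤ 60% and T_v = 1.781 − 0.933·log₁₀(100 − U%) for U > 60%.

Drainage path length: H_d = H = 3.6 m (single drainage).
T_v = c_v·t/H_d² = 2×4.1/3.6² = 0.63272.
T_v = 0.63272 corresponds to the U > 60% branch:
U = 1 − 10^((1.781 − T_v)/0.933)/100 = 0.8299

U ≈ 83 %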